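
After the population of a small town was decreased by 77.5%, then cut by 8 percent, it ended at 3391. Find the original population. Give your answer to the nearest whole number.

16382

Undoing the 8% decrease: 3391 ÷ 0.92 ≈ 3685.869565.
Undoing the 77.5% decrease: 3685.869565 ÷ 0.225 ≈ 16382.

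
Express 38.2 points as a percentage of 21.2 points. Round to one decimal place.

180.2%

38.2 points ÷ 21.2 points ≈ 180.2%.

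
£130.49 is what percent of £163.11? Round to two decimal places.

£130.49 ÷ £163.11 ≈ 80.00%.

80.00%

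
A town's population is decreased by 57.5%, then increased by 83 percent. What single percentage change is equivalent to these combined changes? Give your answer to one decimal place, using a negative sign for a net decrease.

-22.2%

The combined multiplier is 0.425 × 1.83 = 0.77775.
That corresponds to a decrease of 22.2%.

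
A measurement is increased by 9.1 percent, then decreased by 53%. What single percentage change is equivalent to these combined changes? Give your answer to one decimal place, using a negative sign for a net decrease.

-48.7%

A 9.1% increase multiplies by 1.091.
Then a 53% decrease: 1.091 × 0.47 = 0.51277.
Overall factor 0.51277, i.e. -48.7%.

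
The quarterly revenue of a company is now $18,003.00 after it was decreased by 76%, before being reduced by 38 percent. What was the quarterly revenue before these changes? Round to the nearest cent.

The overall multiplier applied was 0.24 × 0.62 = 0.1488.
So the original quarterly revenue was $18,003.00 ÷ 0.1488 ≈ $120,987.90.

$120,987.90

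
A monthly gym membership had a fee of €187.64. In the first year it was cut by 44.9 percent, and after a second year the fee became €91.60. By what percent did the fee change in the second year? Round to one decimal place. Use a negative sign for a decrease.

-11.4%

After the first year: €187.64 × 0.551 = €103.38964.
Second-year multiplier: €91.60 ÷ €103.38964 ≈ 0.88597.
That is a change of -11.4%.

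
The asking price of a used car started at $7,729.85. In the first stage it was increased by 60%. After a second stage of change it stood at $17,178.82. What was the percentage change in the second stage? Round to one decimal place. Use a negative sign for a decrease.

38.9%

After the first stage: $7,729.85 × 1.6 = $12367.76.
Second-stage multiplier: $17,178.82 ÷ $12367.76 ≈ 1.389.
That is a change of 38.9%.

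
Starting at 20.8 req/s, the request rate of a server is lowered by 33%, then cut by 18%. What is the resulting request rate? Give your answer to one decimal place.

11.4 req/s

Each change multiplies by a factor: 0.67 × 0.82 = 0.5494.
20.8 × 0.5494 = 11.42752 ≈ 11.4.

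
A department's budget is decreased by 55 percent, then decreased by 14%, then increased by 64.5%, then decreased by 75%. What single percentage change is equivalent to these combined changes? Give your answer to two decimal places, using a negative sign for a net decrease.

-84.08%

A 55% decrease multiplies by 0.45.
Then a 14% decrease: 0.45 × 0.86 = 0.387.
Then a 64.5% increase: 0.387 × 1.645 = 0.636615.
Then a 75% decrease: 0.636615 × 0.25 = 0.15915375.
Overall factor 0.15915375, i.e. -84.08%.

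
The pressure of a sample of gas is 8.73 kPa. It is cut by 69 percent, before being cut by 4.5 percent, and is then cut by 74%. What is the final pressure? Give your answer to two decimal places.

After the 69% decrease: 8.73 × 0.31 = 2.7063.
Apply the 4.5% decrease: 2.7063 × 0.955 = 2.5845165.
Apply the 74% decrease: 2.5845165 × 0.26 = 0.67197429 ≈ 0.67.

0.67 kPa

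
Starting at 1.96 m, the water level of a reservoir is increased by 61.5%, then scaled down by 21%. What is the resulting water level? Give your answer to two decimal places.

2.50 m

Each change multiplies by a factor: 1.615 × 0.79 = 1.27585.
1.96 × 1.27585 = 2.500666 ≈ 2.50.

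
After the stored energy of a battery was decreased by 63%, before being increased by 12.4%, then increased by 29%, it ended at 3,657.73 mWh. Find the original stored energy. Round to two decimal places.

6,817.95 mWh

The overall multiplier applied was 0.37 × 1.124 × 1.29 = 0.5364852.
So the original stored energy was 3,657.73 ÷ 0.5364852 ≈ 6,817.95 mWh.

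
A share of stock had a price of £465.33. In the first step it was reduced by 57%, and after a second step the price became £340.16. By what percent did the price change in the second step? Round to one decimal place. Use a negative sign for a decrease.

70.0%

After the first step: £465.33 × 0.43 = £200.0919.
Second-step multiplier: £340.16 ÷ £200.0919 ≈ 1.70002.
That is a change of 70.0%.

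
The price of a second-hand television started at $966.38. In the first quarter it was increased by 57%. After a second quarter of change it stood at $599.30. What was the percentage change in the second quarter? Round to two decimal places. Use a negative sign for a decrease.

After the first quarter: $966.38 × 1.57 = $1517.2166.
Second-quarter multiplier: $599.30 ÷ $1517.2166 ≈ 0.395.
That is a change of -60.50%.

-60.50%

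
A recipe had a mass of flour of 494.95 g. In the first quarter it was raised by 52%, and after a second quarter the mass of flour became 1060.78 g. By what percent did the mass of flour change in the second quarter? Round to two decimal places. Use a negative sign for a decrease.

After the first quarter: 494.95 × 1.52 = 752.324.
Second-quarter multiplier: 1060.78 ÷ 752.324 ≈ 1.410004.
That is a change of 41.00%.

41.00%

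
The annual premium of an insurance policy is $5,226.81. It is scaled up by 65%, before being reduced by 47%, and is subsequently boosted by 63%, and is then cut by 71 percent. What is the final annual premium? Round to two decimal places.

$2,160.64

Each change multiplies by a factor: 1.65 × 0.53 × 1.63 × 0.29 = 0.41337615.
$5,226.81 × 0.41337615 = $2160.6385945815 ≈ $2,160.64.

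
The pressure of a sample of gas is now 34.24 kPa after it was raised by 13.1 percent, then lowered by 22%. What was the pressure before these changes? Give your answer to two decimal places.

38.81 kPa

The overall multiplier applied was 1.131 × 0.78 = 0.88218.
So the original pressure was 34.24 ÷ 0.88218 ≈ 38.81 kPa.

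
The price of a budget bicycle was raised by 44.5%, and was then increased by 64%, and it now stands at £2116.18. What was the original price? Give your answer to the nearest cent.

£892.98

The overall multiplier applied was 1.445 × 1.64 = 2.3698.
So the original price was £2116.18 ÷ 2.3698 ≈ £892.98.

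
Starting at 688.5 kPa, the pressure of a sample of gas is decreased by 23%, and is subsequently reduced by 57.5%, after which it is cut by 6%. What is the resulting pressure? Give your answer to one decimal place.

Apply the 23% decrease: 688.5 × 0.77 = 530.145.
After the 57.5% decrease: 530.145 × 0.425 = 225.311625.
6% decrease: 225.311625 × 0.94 = 211.7929275 ≈ 211.8.

211.8 kPa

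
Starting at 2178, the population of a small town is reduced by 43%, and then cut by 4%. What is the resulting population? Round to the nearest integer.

Each change multiplies by a factor: 0.57 × 0.96 = 0.5472.
2178 × 0.5472 = 1191.8016 ≈ 1192.

1192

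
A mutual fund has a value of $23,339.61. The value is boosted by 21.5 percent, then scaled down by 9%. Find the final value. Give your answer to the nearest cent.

Apply the 21.5% increase: $23,339.61 × 1.215 = $28357.62615.
Apply the 9% decrease: $28357.62615 × 0.91 = $25805.4397965 ≈ $25,805.44.

$25,805.44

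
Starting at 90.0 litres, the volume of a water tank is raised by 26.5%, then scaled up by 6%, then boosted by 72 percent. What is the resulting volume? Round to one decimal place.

Each change multiplies by a factor: 1.265 × 1.06 × 1.72 = 2.306348.
90.0 × 2.306348 = 207.57132 ≈ 207.6.

207.6 litres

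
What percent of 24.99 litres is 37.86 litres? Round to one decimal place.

37.86 litres ÷ 24.99 litres ≈ 151.5%.

151.5%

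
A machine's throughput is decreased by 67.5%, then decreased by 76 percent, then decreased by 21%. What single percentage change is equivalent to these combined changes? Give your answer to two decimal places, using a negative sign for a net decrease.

A 67.5% decrease multiplies by 0.325.
Then a 76% decrease: 0.325 × 0.24 = 0.078.
Then a 21% decrease: 0.078 × 0.79 = 0.06162.
Overall factor 0.06162, i.e. -93.84%.

-93.84%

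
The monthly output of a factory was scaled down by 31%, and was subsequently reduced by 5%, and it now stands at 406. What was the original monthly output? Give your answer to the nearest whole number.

619

Undoing the 5% decrease: 406 ÷ 0.95 ≈ 427.368421.
Undoing the 31% decrease: 427.368421 ÷ 0.69 ≈ 619.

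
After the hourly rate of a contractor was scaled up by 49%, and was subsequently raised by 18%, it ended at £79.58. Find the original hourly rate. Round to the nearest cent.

Undoing the 18% increase: £79.58 ÷ 1.18 ≈ £67.440678.
Undoing the 49% increase: £67.440678 ÷ 1.49 ≈ £45.26.

£45.26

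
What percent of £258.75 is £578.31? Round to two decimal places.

223.50%

£578.31 ÷ £258.75 ≈ 223.50%.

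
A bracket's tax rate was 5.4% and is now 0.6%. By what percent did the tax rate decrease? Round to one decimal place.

88.9%

The change is 0.6 − 5.4 = -4.8 percentage points.
Relative to the original 5.4%, that is -4.8 ÷ 5.4 ≈ -88.9%.
So the tax rate fell by 88.9%.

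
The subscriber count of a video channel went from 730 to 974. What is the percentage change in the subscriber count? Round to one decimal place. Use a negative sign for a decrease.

Change: 974 − 730 = 244.
Relative to the original: 244 ÷ 730 ≈ 33.4%.

33.4%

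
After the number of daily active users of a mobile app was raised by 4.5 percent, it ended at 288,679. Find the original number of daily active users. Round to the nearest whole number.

The overall multiplier applied was 1.045.
So the original number of daily active users was 288,679 ÷ 1.045 ≈ 276,248.

276,248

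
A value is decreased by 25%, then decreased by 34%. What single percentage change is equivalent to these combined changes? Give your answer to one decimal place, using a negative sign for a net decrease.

-50.5%

The combined multiplier is 0.75 × 0.66 = 0.495.
That corresponds to a decrease of 50.5%.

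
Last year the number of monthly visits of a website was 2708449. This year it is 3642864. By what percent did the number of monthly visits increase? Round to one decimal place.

Change: 3642864 − 2708449 = 934415.
Relative to the original: 934415 ÷ 2708449 ≈ 34.5%.
So the number of monthly visits increased by 34.5%.

34.5%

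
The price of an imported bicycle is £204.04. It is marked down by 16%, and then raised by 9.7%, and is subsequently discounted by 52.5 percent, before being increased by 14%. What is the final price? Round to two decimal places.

£101.81

After the 16% decrease: £204.04 × 0.84 = £171.3936.
After the 9.7% increase: £171.3936 × 1.097 = £188.0187792.
52.5% decrease: £188.0187792 × 0.475 = £89.30892012.
Apply the 14% increase: £89.30892012 × 1.14 = £101.8121689368 ≈ £101.81.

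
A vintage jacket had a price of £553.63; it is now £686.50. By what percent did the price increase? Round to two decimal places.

24.00%

Change: £686.50 − £553.63 = £132.87.
Relative to the original: £132.87 ÷ £553.63 ≈ 24.00%.
So the price increased by 24.00%.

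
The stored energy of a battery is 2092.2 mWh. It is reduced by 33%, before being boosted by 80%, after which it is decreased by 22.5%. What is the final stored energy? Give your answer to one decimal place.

1955.5 mWh

33% decrease: 2092.2 × 0.67 = 1401.774.
After the 80% increase: 1401.774 × 1.8 = 2523.1932.
After the 22.5% decrease: 2523.1932 × 0.775 = 1955.47473 ≈ 1955.5.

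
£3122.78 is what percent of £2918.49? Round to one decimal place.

£3122.78 ÷ £2918.49 ≈ 107.0%.

107.0%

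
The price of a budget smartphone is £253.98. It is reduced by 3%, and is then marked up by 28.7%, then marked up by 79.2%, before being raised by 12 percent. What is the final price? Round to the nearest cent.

£636.36

Each change multiplies by a factor: 0.97 × 1.287 × 1.792 × 1.12 = 2.5055686656.
£253.98 × 2.5055686656 = £636.364329689088 ≈ £636.36.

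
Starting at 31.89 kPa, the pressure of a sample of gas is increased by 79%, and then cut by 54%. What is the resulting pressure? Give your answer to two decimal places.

26.26 kPa

79% increase: 31.89 × 1.79 = 57.0831.
54% decrease: 57.0831 × 0.46 = 26.258226 ≈ 26.26.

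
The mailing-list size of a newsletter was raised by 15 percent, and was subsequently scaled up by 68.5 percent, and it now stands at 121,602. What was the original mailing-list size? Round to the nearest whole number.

62,754

The overall multiplier applied was 1.15 × 1.685 = 1.93775.
So the original mailing-list size was 121,602 ÷ 1.93775 ≈ 62,754.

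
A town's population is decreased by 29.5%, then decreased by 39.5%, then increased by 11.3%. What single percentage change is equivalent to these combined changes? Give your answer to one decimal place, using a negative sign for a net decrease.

The combined multiplier is 0.705 × 0.605 × 1.113 = 0.474722325.
That corresponds to a decrease of 52.5%.

-52.5%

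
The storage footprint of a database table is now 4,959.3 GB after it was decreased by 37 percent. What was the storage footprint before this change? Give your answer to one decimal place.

7,871.9 GB

The overall multiplier applied was 0.63.
So the original storage footprint was 4,959.3 ÷ 0.63 ≈ 7,871.9 GB.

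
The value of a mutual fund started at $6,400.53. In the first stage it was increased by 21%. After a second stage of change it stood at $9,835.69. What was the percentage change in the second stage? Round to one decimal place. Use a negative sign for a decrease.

After the first stage: $6,400.53 × 1.21 = $7744.6413.
Second-stage multiplier: $9,835.69 ÷ $7744.6413 ≈ 1.27.
That is a change of 27.0%.

27.0%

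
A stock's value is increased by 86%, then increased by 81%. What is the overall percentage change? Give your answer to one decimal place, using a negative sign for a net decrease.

236.7%

An 86% increase multiplies by 1.86.
Then an 81% increase: 1.86 × 1.81 = 3.3666.
Overall factor 3.3666, i.e. 236.7%.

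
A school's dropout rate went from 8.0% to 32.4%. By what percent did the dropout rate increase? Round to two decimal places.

The change is 32.4 − 8.0 = 24.4 percentage points.
Relative to the original 8.0%, that is 24.4 ÷ 8.0 = 305.00%.
So the dropout rate rose by 305.00%.

305.00%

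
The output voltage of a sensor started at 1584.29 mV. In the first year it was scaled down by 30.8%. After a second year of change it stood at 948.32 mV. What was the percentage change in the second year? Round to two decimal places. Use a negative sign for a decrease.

After the first year: 1584.29 × 0.692 = 1096.32868.
Second-year multiplier: 948.32 ÷ 1096.32868 ≈ 0.864996.
That is a change of -13.50%.

-13.50%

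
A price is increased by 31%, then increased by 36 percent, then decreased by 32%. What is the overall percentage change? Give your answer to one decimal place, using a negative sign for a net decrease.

A 31% increase multiplies by 1.31.
Then a 36% increase: 1.31 × 1.36 = 1.7816.
Then a 32% decrease: 1.7816 × 0.68 = 1.211488.
Overall factor 1.211488, i.e. 21.1%.

21.1%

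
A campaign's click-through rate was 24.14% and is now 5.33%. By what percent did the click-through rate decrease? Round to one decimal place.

The change is 5.33 − 24.14 = -18.81 percentage points.
Relative to the original 24.14%, that is -18.81 ÷ 24.14 ≈ -77.9%.
So the click-through rate fell by 77.9%.

77.9%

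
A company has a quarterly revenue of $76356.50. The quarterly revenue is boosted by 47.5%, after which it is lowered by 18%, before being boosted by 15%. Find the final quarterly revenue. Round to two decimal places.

Each change multiplies by a factor: 1.475 × 0.82 × 1.15 = 1.390925.
$76356.50 × 1.390925 = $106206.1647625 ≈ $106206.16.

$106206.16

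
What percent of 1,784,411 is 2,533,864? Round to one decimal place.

142.0%

2,533,864 ÷ 1,784,411 ≈ 142.0%.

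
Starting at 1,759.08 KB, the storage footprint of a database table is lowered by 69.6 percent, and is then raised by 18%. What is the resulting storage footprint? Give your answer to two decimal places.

Each change multiplies by a factor: 0.304 × 1.18 = 0.35872.
1,759.08 × 0.35872 = 631.0171776 ≈ 631.02.

631.02 KB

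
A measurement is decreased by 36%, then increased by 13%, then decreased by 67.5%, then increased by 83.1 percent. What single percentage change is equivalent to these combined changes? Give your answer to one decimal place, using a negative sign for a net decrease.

-57.0%

The combined multiplier is 0.64 × 1.13 × 0.325 × 1.831 = 0.43035824.
That corresponds to a decrease of 57.0%.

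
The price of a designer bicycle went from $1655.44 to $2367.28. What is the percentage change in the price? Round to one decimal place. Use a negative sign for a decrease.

43.0%

Change: $2367.28 − $1655.44 = $711.84.
Relative to the original: $711.84 ÷ $1655.44 ≈ 43.0%.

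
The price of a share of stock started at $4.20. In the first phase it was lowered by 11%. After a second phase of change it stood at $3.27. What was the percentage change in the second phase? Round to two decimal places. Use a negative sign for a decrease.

After the first phase: $4.20 × 0.89 = $3.738.
Second-phase multiplier: $3.27 ÷ $3.738 ≈ 0.874799.
That is a change of -12.52%.

-12.52%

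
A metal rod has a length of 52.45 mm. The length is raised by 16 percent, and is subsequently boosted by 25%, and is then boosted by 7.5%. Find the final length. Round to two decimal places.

81.76 mm

Each change multiplies by a factor: 1.16 × 1.25 × 1.075 = 1.55875.
52.45 × 1.55875 = 81.7564375 ≈ 81.76.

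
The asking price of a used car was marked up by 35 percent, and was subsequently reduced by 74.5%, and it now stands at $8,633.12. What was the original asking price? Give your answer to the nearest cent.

$25,078.05

The overall multiplier applied was 1.35 × 0.255 = 0.34425.
So the original asking price was $8,633.12 ÷ 0.34425 ≈ $25,078.05.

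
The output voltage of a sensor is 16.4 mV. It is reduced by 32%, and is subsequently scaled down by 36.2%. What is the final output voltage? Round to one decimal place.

7.1 mV

Each change multiplies by a factor: 0.68 × 0.638 = 0.43384.
16.4 × 0.43384 = 7.114976 ≈ 7.1.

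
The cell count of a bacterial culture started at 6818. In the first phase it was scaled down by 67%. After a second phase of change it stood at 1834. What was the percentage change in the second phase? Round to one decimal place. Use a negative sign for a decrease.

-18.5%

After the first phase: 6818 × 0.33 = 2249.94.
Second-phase multiplier: 1834 ÷ 2249.94 ≈ 0.81513.
That is a change of -18.5%.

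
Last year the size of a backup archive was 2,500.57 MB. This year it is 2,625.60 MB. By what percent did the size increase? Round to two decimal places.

Change: 2,625.60 − 2,500.57 = 125.03.
Relative to the original: 125.03 ÷ 2,500.57 ≈ 5.00%.
So the size increased by 5.00%.

5.00%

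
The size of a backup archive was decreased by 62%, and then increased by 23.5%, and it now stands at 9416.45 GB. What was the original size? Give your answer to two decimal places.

20064.88 GB

The overall multiplier applied was 0.38 × 1.235 = 0.4693.
So the original size was 9416.45 ÷ 0.4693 ≈ 20064.88 GB.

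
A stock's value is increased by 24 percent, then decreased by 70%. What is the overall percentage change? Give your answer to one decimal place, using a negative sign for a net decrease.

-62.8%

A 24% increase multiplies by 1.24.
Then a 70% decrease: 1.24 × 0.3 = 0.372.
Overall factor 0.372, i.e. -62.8%.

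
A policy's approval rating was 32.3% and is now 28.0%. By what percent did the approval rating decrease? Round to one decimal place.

13.3%

The change is 28.0 − 32.3 = -4.3 percentage points.
Relative to the original 32.3%, that is -4.3 ÷ 32.3 ≈ -13.3%.
So the approval rating fell by 13.3%.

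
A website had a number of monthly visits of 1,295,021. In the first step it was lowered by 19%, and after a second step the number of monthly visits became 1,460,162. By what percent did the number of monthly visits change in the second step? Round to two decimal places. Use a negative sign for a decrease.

After the first step: 1,295,021 × 0.81 = 1048967.01.
Second-step multiplier: 1,460,162 ÷ 1048967.01 ≈ 1.392.
That is a change of 39.20%.

39.20%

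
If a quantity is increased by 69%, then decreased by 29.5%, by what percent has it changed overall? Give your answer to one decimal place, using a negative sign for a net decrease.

19.1%

A 69% increase multiplies by 1.69.
Then a 29.5% decrease: 1.69 × 0.705 = 1.19145.
Overall factor 1.19145, i.e. 19.1%.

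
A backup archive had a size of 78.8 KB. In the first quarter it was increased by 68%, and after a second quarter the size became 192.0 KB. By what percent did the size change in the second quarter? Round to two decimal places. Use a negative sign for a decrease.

45.03%

After the first quarter: 78.8 × 1.68 = 132.384.
Second-quarter multiplier: 192.0 ÷ 132.384 ≈ 1.450326.
That is a change of 45.03%.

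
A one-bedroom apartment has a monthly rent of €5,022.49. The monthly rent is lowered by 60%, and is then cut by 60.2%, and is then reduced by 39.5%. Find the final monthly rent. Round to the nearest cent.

Each change multiplies by a factor: 0.4 × 0.398 × 0.605 = 0.096316.
€5,022.49 × 0.096316 = €483.74614684 ≈ €483.75.

€483.75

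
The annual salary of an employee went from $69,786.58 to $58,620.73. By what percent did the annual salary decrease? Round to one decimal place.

Change: $58,620.73 − $69,786.58 = -$11,165.85.
Relative to the original: -$11,165.85 ÷ $69,786.58 ≈ -16.0%.
So the annual salary decreased by 16.0%.

16.0%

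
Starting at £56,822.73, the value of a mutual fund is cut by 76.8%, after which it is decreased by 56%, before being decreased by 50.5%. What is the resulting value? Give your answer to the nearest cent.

After the 76.8% decrease: £56,822.73 × 0.232 = £13182.87336.
56% decrease: £13182.87336 × 0.44 = £5800.4642784.
Apply the 50.5% decrease: £5800.4642784 × 0.495 = £2871.229817808 ≈ £2,871.23.

£2,871.23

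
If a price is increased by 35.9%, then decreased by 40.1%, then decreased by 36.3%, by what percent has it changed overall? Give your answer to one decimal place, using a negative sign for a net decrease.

-48.1%

A 35.9% increase multiplies by 1.359.
Then a 40.1% decrease: 1.359 × 0.599 = 0.814041.
Then a 36.3% decrease: 0.814041 × 0.637 = 0.518544117.
Overall factor 0.518544117, i.e. -48.1%.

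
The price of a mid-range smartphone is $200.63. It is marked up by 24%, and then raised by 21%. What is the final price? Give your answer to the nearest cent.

Apply the 24% increase: $200.63 × 1.24 = $248.7812.
Apply the 21% increase: $248.7812 × 1.21 = $301.025252 ≈ $301.03.

$301.03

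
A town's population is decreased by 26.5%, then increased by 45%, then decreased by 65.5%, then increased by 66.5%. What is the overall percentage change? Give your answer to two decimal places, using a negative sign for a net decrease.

-38.78%

The combined multiplier is 0.735 × 1.45 × 0.345 × 1.665 = 0.61219344375.
That corresponds to a decrease of 38.78%.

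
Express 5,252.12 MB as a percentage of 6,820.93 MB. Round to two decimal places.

77.00%

5,252.12 MB ÷ 6,820.93 MB ≈ 77.00%.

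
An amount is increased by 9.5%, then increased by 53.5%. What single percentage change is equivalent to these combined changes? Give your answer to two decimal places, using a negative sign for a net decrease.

A 9.5% increase multiplies by 1.095.
Then a 53.5% increase: 1.095 × 1.535 = 1.680825.
Overall factor 1.680825, i.e. 68.08%.

68.08%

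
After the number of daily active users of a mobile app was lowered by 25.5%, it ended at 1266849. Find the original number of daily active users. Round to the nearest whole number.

1700468

The overall multiplier applied was 0.745.
So the original number of daily active users was 1266849 ÷ 0.745 ≈ 1700468.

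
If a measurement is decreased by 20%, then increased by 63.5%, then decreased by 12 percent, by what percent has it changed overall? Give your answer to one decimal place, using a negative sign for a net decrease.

A 20% decrease multiplies by 0.8.
Then a 63.5% increase: 0.8 × 1.635 = 1.308.
Then a 12% decrease: 1.308 × 0.88 = 1.15104.
Overall factor 1.15104, i.e. 15.1%.

15.1%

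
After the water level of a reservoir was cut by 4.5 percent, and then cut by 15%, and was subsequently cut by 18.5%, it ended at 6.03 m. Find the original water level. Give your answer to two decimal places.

The overall multiplier applied was 0.955 × 0.85 × 0.815 = 0.66157625.
So the original water level was 6.03 ÷ 0.66157625 ≈ 9.11 m.

9.11 m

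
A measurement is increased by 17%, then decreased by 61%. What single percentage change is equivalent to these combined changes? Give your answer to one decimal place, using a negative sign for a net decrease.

A 17% increase multiplies by 1.17.
Then a 61% decrease: 1.17 × 0.39 = 0.4563.
Overall factor 0.4563, i.e. -54.4%.

-54.4%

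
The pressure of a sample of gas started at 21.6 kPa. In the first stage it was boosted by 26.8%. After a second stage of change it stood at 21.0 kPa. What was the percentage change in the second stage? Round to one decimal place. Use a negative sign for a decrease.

After the first stage: 21.6 × 1.268 = 27.3888.
Second-stage multiplier: 21.0 ÷ 27.3888 ≈ 0.76674.
That is a change of -23.3%.

-23.3%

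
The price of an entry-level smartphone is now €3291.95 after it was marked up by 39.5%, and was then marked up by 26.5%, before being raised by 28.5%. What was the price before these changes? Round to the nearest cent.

The overall multiplier applied was 1.395 × 1.265 × 1.285 = 2.267607375.
So the original price was €3291.95 ÷ 2.267607375 ≈ €1451.73.

€1451.73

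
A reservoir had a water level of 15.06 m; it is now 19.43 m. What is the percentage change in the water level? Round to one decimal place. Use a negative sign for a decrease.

Change: 19.43 − 15.06 = 4.37.
Relative to the original: 4.37 ÷ 15.06 ≈ 29.0%.

29.0%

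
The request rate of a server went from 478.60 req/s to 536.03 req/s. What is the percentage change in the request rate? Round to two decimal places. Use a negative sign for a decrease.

12.00%

Change: 536.03 − 478.60 = 57.43.
Relative to the original: 57.43 ÷ 478.60 ≈ 12.00%.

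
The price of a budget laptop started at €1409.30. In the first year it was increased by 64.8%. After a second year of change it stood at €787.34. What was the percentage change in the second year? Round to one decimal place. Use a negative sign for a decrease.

After the first year: €1409.30 × 1.648 = €2322.5264.
Second-year multiplier: €787.34 ÷ €2322.5264 ≈ 0.339.
That is a change of -66.1%.

-66.1%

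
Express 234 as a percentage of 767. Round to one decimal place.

234 ÷ 767 ≈ 30.5%.

30.5%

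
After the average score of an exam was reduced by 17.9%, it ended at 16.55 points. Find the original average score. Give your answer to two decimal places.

The overall multiplier applied was 0.821.
So the original average score was 16.55 ÷ 0.821 ≈ 20.16 points.

20.16 points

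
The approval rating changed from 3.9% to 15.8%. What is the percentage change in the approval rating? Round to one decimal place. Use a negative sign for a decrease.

The change is 15.8 − 3.9 = 11.9 percentage points.
Relative to the original 3.9%, that is 11.9 ÷ 3.9 ≈ 305.1%.

305.1%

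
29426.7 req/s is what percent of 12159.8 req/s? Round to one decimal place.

29426.7 req/s ÷ 12159.8 req/s ≈ 242.0%.

242.0%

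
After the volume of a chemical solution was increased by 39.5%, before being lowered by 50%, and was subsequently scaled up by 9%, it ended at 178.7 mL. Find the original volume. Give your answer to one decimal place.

235.0 mL

Undoing the 9% increase: 178.7 ÷ 1.09 ≈ 163.944954.
Undoing the 50% decrease: 163.944954 ÷ 0.5 = 327.889908.
Undoing the 39.5% increase: 327.889908 ÷ 1.395 ≈ 235.0 mL.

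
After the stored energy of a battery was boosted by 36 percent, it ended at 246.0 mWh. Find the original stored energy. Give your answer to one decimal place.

The overall multiplier applied was 1.36.
So the original stored energy was 246.0 ÷ 1.36 ≈ 180.9 mWh.

180.9 mWh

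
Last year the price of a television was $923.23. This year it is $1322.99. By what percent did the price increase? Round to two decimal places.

43.30%

Change: $1322.99 − $923.23 = $399.76.
Relative to the original: $399.76 ÷ $923.23 ≈ 43.30%.
So the price increased by 43.30%.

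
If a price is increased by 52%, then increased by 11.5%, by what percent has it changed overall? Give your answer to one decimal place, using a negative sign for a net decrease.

A 52% increase multiplies by 1.52.
Then an 11.5% increase: 1.52 × 1.115 = 1.6948.
Overall factor 1.6948, i.e. 69.5%.

69.5%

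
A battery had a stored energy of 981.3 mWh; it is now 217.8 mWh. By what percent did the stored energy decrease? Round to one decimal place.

Change: 217.8 − 981.3 = -763.5.
Relative to the original: -763.5 ÷ 981.3 ≈ -77.8%.
So the stored energy decreased by 77.8%.

77.8%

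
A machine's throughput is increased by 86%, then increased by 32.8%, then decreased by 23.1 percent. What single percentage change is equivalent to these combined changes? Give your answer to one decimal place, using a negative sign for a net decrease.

89.9%

An 86% increase multiplies by 1.86.
Then a 32.8% increase: 1.86 × 1.328 = 2.47008.
Then a 23.1% decrease: 2.47008 × 0.769 = 1.89949152.
Overall factor 1.89949152, i.e. 89.9%.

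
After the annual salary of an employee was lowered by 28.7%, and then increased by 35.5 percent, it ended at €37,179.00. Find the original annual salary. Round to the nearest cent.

€38,483.00

The overall multiplier applied was 0.713 × 1.355 = 0.966115.
So the original annual salary was €37,179.00 ÷ 0.966115 ≈ €38,483.00.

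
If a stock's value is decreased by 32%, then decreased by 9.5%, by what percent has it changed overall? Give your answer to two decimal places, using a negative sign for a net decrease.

-38.46%

The combined multiplier is 0.68 × 0.905 = 0.6154.
That corresponds to a decrease of 38.46%.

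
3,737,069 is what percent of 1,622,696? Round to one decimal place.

230.3%

3,737,069 ÷ 1,622,696 ≈ 230.3%.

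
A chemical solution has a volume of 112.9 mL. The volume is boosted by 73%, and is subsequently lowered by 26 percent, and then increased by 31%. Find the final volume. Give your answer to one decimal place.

189.3 mL

After the 73% increase: 112.9 × 1.73 = 195.317.
26% decrease: 195.317 × 0.74 = 144.53458.
31% increase: 144.53458 × 1.31 = 189.3402998 ≈ 189.3.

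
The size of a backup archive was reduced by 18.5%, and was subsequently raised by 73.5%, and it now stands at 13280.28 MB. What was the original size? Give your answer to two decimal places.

Undoing the 73.5% increase: 13280.28 ÷ 1.735 ≈ 7654.340058.
Undoing the 18.5% decrease: 7654.340058 ÷ 0.815 ≈ 9391.83 MB.

9391.83 MB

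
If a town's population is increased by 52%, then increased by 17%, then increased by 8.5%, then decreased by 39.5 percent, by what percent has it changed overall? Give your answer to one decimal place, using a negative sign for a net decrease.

16.7%

The combined multiplier is 1.52 × 1.17 × 1.085 × 0.605 = 1.16738622.
That corresponds to an increase of 16.7%.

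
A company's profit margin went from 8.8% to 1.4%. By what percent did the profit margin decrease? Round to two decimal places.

The change is 1.4 − 8.8 = -7.4 percentage points.
Relative to the original 8.8%, that is -7.4 ÷ 8.8 ≈ -84.09%.
So the profit margin fell by 84.09%.

84.09%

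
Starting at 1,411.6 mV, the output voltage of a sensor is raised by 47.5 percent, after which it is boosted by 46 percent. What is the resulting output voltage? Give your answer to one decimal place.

Each change multiplies by a factor: 1.475 × 1.46 = 2.1535.
1,411.6 × 2.1535 = 3039.8806 ≈ 3,039.9.

3,039.9 mV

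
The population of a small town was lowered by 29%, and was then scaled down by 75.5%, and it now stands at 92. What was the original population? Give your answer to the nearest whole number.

529

The overall multiplier applied was 0.71 × 0.245 = 0.17395.
So the original population was 92 ÷ 0.17395 ≈ 529.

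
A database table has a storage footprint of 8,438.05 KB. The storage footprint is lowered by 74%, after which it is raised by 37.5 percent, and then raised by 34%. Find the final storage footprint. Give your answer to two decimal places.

4,042.25 KB

Each change multiplies by a factor: 0.26 × 1.375 × 1.34 = 0.47905.
8,438.05 × 0.47905 = 4042.2478525 ≈ 4,042.25.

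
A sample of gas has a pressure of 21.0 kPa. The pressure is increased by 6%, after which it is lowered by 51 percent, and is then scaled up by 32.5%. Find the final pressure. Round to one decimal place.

6% increase: 21.0 × 1.06 = 22.26.
Apply the 51% decrease: 22.26 × 0.49 = 10.9074.
After the 32.5% increase: 10.9074 × 1.325 = 14.452305 ≈ 14.5.

14.5 kPa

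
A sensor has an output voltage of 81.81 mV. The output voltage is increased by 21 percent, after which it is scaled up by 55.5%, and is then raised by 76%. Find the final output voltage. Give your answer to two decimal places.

270.92 mV

21% increase: 81.81 × 1.21 = 98.9901.
After the 55.5% increase: 98.9901 × 1.555 = 153.9296055.
76% increase: 153.9296055 × 1.76 = 270.91610568 ≈ 270.92.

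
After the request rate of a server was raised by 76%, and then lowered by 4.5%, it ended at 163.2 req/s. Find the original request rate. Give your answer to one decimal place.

Undoing the 4.5% decrease: 163.2 ÷ 0.955 ≈ 170.890052.
Undoing the 76% increase: 170.890052 ÷ 1.76 ≈ 97.1 req/s.

97.1 req/s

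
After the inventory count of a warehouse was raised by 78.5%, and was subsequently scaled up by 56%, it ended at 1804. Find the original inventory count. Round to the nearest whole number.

648

Undoing the 56% increase: 1804 ÷ 1.56 ≈ 1156.410256.
Undoing the 78.5% increase: 1156.410256 ÷ 1.785 ≈ 648.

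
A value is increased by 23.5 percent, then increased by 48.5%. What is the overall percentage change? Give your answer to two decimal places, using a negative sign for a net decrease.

The combined multiplier is 1.235 × 1.485 = 1.833975.
That corresponds to an increase of 83.40%.

83.40%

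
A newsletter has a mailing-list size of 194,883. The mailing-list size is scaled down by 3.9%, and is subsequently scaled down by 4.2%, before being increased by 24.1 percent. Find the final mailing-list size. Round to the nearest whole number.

Each change multiplies by a factor: 0.961 × 0.958 × 1.241 = 1.142511758.
194,883 × 1.142511758 = 222656.118934314 ≈ 222,656.

222,656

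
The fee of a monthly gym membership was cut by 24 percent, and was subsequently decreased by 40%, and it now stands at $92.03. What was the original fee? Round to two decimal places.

Undoing the 40% decrease: $92.03 ÷ 0.6 ≈ $153.383333.
Undoing the 24% decrease: $153.383333 ÷ 0.76 ≈ $201.82.

$201.82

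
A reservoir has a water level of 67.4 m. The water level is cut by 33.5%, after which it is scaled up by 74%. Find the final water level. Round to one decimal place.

78.0 m

Apply the 33.5% decrease: 67.4 × 0.665 = 44.821.
74% increase: 44.821 × 1.74 = 77.98854 ≈ 78.0.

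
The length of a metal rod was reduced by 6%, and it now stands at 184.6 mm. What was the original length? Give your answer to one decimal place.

196.4 mm

The overall multiplier applied was 0.94.
So the original length was 184.6 ÷ 0.94 ≈ 196.4 mm.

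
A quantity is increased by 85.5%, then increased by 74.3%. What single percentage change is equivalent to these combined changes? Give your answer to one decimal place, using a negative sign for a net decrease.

223.3%

The combined multiplier is 1.855 × 1.743 = 3.233265.
That corresponds to an increase of 223.3%.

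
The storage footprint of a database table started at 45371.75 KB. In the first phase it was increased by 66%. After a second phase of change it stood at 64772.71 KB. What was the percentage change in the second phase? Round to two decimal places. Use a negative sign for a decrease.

After the first phase: 45371.75 × 1.66 = 75317.105.
Second-phase multiplier: 64772.71 ÷ 75317.105 ≈ 0.86.
That is a change of -14.00%.

-14.00%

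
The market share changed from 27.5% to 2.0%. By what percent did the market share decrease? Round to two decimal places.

92.73%

The change is 2.0 − 27.5 = -25.5 percentage points.
Relative to the original 27.5%, that is -25.5 ÷ 27.5 ≈ -92.73%.
So the market share fell by 92.73%.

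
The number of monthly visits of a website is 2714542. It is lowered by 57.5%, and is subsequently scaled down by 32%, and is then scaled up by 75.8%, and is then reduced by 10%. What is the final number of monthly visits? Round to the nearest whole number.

1241240

Each change multiplies by a factor: 0.425 × 0.68 × 1.758 × 0.9 = 0.4572558.
2714542 × 0.4572558 = 1241240.0738436 ≈ 1241240.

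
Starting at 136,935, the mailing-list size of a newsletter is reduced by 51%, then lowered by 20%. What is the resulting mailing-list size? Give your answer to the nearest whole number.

51% decrease: 136,935 × 0.49 = 67098.15.
Apply the 20% decrease: 67098.15 × 0.8 = 53678.52 ≈ 53,679.

53,679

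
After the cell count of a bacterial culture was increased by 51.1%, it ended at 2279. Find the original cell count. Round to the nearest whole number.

1508

The overall multiplier applied was 1.511.
So the original cell count was 2279 ÷ 1.511 ≈ 1508.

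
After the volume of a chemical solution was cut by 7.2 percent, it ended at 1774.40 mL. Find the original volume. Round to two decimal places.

1912.07 mL

The overall multiplier applied was 0.928.
So the original volume was 1774.40 ÷ 0.928 ≈ 1912.07 mL.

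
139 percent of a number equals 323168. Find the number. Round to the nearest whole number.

232495

323168 ÷ 1.39 ≈ 232495.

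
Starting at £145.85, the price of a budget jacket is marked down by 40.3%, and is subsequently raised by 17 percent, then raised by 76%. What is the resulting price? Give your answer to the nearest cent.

Each change multiplies by a factor: 0.597 × 1.17 × 1.76 = 1.2293424.
£145.85 × 1.2293424 = £179.29958904 ≈ £179.30.

£179.30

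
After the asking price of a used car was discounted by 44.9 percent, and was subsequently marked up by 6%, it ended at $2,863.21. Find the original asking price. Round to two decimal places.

$4,902.25

Undoing the 6% increase: $2,863.21 ÷ 1.06 ≈ $2701.141509.
Undoing the 44.9% decrease: $2701.141509 ÷ 0.551 ≈ $4,902.25.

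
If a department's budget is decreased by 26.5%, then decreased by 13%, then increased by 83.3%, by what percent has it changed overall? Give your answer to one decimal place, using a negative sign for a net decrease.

17.2%

The combined multiplier is 0.735 × 0.87 × 1.833 = 1.17211185.
That corresponds to an increase of 17.2%.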